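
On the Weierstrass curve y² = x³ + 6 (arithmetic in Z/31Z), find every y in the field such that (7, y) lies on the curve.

x³ + 0x + 6 = 349 ≡ 8 (mod 31).
Square roots of 8 mod 31: 15 and 16 (since 15² = 225 ≡ 8).

15, 16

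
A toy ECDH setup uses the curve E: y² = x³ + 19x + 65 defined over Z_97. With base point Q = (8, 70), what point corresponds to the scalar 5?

Repeated addition: build up to 5Q.
2Q: tangent at (8, 70): λ = (3·8² + 19)/(2·70) ≡ 17/43. 43⁻¹ ≡ 88 (mod 97) since 43·88 = 3784 ≡ 1, so λ ≡ 17·88 ≡ 41.
  x = λ² - 8 - 8 = 1681 - 16 ≡ 16; y = λ·(8 - 16) - 70 ≡ 87. → (16, 87)
3Q: (16, 87) + (8, 70). λ = (70 - 87)/(8 - 16) ≡ 80/89 mod 97. 89⁻¹ ≡ 12 (mod 97), so λ ≡ 87.
  x = λ² - 16 - 8 = 7569 - 24 ≡ 76; y = λ·(16 - 76) - 87 ≡ 28. → (76, 28)
4Q: (76, 28) + (8, 70). λ = (70 - 28)/(8 - 76) ≡ 42/29 mod 97. 29⁻¹ ≡ 87 (mod 97) since 29·87 = 2523 ≡ 1, so λ ≡ 65.
  x = λ² - 76 - 8 = 4225 - 84 ≡ 67; y = λ·(76 - 67) - 28 ≡ 72. → (67, 72)
5Q: (67, 72) + (8, 70). λ = (70 - 72)/(8 - 67) ≡ 95/38 mod 97. 38⁻¹ ≡ 23 (mod 97) since 38·23 = 874 ≡ 1, so λ ≡ 51.
  x = λ² - 67 - 8 = 2601 - 75 ≡ 4; y = λ·(67 - 4) - 72 ≡ 37. → (4, 37)

(4, 37)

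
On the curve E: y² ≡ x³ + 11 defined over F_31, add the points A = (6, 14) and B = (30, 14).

(26, 17)

(6, 14) + (30, 14). λ = (14 - 14)/(30 - 6) ≡ 0/24 mod 31. 24⁻¹ ≡ 22 (mod 31), so λ ≡ 0.
  x = λ² - 6 - 30 = 0 - 36 ≡ 26; y = λ·(6 - 26) - 14 ≡ 17. → (26, 17)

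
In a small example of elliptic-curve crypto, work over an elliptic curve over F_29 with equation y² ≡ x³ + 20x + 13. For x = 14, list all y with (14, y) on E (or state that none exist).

none

x³ + 20x + 13 = 3037 ≡ 21 (mod 29).
21 is a non-residue mod 29; no y exists.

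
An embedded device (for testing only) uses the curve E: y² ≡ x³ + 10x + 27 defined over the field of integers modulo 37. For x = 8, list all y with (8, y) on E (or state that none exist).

x³ + 10x + 27 = 619 ≡ 27 (mod 37).
Square roots of 27 mod 37: 8 and 29 (since 8² = 64 ≡ 27).

8, 29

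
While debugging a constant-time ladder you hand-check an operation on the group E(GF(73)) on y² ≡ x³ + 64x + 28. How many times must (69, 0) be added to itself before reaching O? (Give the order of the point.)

2P: (69, 0) + (69, 0): same x and y₁ ≡ -y₂, so the sum is O.
2P = O, so the order is 2.

2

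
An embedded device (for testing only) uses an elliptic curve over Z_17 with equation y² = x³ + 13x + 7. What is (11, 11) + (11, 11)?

tangent at (11, 11): λ = (3·11² + 13)/(2·11) ≡ 2/5. 5⁻¹ ≡ 7 (mod 17), so λ ≡ 2·7 ≡ 14.
  x = λ² - 11 - 11 = 196 - 22 ≡ 4; y = λ·(11 - 4) - 11 ≡ 2. → (4, 2)

(4, 2)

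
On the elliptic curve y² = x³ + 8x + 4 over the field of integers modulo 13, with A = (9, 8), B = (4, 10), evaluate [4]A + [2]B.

O

First 4A:
Repeated addition: build up to 4A.
2A: tangent at (9, 8): λ = (3·9² + 8)/(2·8) ≡ 4/3. 3⁻¹ ≡ 9 (mod 13), so λ ≡ 4·9 ≡ 10.
  x = λ² - 9 - 9 = 100 - 18 ≡ 4; y = λ·(9 - 4) - 8 ≡ 3. → (4, 3)
3A: (4, 3) + (9, 8). λ = (8 - 3)/(9 - 4) ≡ 5/5 mod 13. 5⁻¹ ≡ 8 (mod 13) since 5·8 = 40 ≡ 1, so λ ≡ 1.
  x = λ² - 4 - 9 = 1 - 13 ≡ 1; y = λ·(4 - 1) - 3 ≡ 0. → (1, 0)
4A: (1, 0) + (9, 8). λ = (8 - 0)/(9 - 1) ≡ 8/8 mod 13. 8⁻¹ ≡ 5 (mod 13) since 8·5 = 40 ≡ 1, so λ ≡ 1.
  x = λ² - 1 - 9 = 1 - 10 ≡ 4; y = λ·(1 - 4) - 0 ≡ 10. → (4, 10)
4A = (4, 10).
Next 2B:
Repeated addition: build up to 2B.
2B: tangent at (4, 10): λ = (3·4² + 8)/(2·10) ≡ 4/7. 7⁻¹ ≡ 2 (mod 13), so λ ≡ 4·2 ≡ 8.
  x = λ² - 4 - 4 = 64 - 8 ≡ 4; y = λ·(4 - 4) - 10 ≡ 3. → (4, 3)
2B = (4, 3).
Finally 4A + 2B:
(4, 10) + (4, 3): same x and y₁ ≡ -y₂, so the sum is the point at infinity.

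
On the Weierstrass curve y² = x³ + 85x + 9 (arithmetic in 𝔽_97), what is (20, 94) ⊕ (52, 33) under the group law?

(49, 31)

(20, 94) + (52, 33). λ = (33 - 94)/(52 - 20) ≡ 36/32 mod 97. 32⁻¹ ≡ 94 (mod 97) since 32·94 = 3008 ≡ 1, so λ ≡ 86.
  x = λ² - 20 - 52 = 7396 - 72 ≡ 49; y = λ·(20 - 49) - 94 ≡ 31. → (49, 31)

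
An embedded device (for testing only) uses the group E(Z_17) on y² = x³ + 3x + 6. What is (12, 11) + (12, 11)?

(14, 2)

tangent at (12, 11): λ = (3·12² + 3)/(2·11) ≡ 10/5. 5⁻¹ ≡ 7 (mod 17) since 5·7 = 35 ≡ 1, so λ ≡ 10·7 ≡ 2.
  x = λ² - 12 - 12 = 4 - 24 ≡ 14; y = λ·(12 - 14) - 11 ≡ 2. → (14, 2)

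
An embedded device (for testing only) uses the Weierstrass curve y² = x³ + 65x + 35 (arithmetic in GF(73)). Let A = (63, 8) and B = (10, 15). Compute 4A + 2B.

(58, 49)

First 4A:
Double-and-add on 4 = (100)₂. Start with A = (63, 8) for the leading 1-bit.
double: tangent at (63, 8): λ = (3·63² + 65)/(2·8) ≡ 0/16. 16⁻¹ ≡ 32 (mod 73) since 16·32 = 512 ≡ 1, so λ ≡ 0·32 ≡ 0.
  x = λ² - 63 - 63 = 0 - 126 ≡ 20; y = λ·(63 - 20) - 8 ≡ 65. → (20, 65)
double: tangent at (20, 65): λ = (3·20² + 65)/(2·65) ≡ 24/57. 57⁻¹ ≡ 41 (mod 73), so λ ≡ 24·41 ≡ 35.
  x = λ² - 20 - 20 = 1225 - 40 ≡ 17; y = λ·(20 - 17) - 65 ≡ 40. → (17, 40)
4A = (17, 40).
Next 2B:
Repeated addition: build up to 2B.
2B: tangent at (10, 15): λ = (3·10² + 65)/(2·15) ≡ 0/30. 30⁻¹ ≡ 56 (mod 73), so λ ≡ 0·56 ≡ 0.
  x = λ² - 10 - 10 = 0 - 20 ≡ 53; y = λ·(10 - 53) - 15 ≡ 58. → (53, 58)
2B = (53, 58).
Finally 4A + 2B:
(17, 40) + (53, 58). λ = (58 - 40)/(53 - 17) ≡ 18/36 mod 73. 36⁻¹ ≡ 71 (mod 73), so λ ≡ 37.
  x = λ² - 17 - 53 = 1369 - 70 ≡ 58; y = λ·(17 - 58) - 40 ≡ 49. → (58, 49)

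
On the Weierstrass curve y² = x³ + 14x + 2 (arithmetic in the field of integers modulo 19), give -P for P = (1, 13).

-(1, 13) = (1, -13 mod 19) = (1, 6).

(1, 6)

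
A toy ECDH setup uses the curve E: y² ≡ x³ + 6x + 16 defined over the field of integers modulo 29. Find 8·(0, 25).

O

Write G = (0, 25).
Repeated addition: build up to 8G.
2G: tangent at (0, 25): λ = (3·0² + 6)/(2·25) ≡ 6/21. 21⁻¹ ≡ 18 (mod 29), so λ ≡ 6·18 ≡ 21.
  x = λ² - 0 - 0 = 441 - 0 ≡ 6; y = λ·(0 - 6) - 25 ≡ 23. → (6, 23)
3G: (6, 23) + (0, 25). λ = (25 - 23)/(0 - 6) ≡ 2/23 mod 29. 23⁻¹ ≡ 24 (mod 29), so λ ≡ 19.
  x = λ² - 6 - 0 = 361 - 6 ≡ 7; y = λ·(6 - 7) - 23 ≡ 16. → (7, 16)
4G: (7, 16) + (0, 25). λ = (25 - 16)/(0 - 7) ≡ 9/22 mod 29. 22⁻¹ ≡ 4 (mod 29), so λ ≡ 7.
  x = λ² - 7 - 0 = 49 - 7 ≡ 13; y = λ·(7 - 13) - 16 ≡ 0. → (13, 0)
5G: (13, 0) + (0, 25). λ = (25 - 0)/(0 - 13) ≡ 25/16 mod 29. 16⁻¹ ≡ 20 (mod 29), so λ ≡ 7.
  x = λ² - 13 - 0 = 49 - 13 ≡ 7; y = λ·(13 - 7) - 0 ≡ 13. → (7, 13)
6G: (7, 13) + (0, 25). λ = (25 - 13)/(0 - 7) ≡ 12/22 mod 29. 22⁻¹ ≡ 4 (mod 29), so λ ≡ 19.
  x = λ² - 7 - 0 = 361 - 7 ≡ 6; y = λ·(7 - 6) - 13 ≡ 6. → (6, 6)
7G: (6, 6) + (0, 25). λ = (25 - 6)/(0 - 6) ≡ 19/23 mod 29. 23⁻¹ ≡ 24 (mod 29) since 23·24 = 552 ≡ 1, so λ ≡ 21.
  x = λ² - 6 - 0 = 441 - 6 ≡ 0; y = λ·(6 - 0) - 6 ≡ 4. → (0, 4)
8G: (0, 4) + (0, 25): same x and y₁ ≡ -y₂, so the sum is 𝒪.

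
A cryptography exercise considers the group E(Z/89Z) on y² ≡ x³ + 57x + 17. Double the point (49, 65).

tangent at (49, 65): λ = (3·49² + 57)/(2·65) ≡ 51/41. 41⁻¹ ≡ 76 (mod 89), so λ ≡ 51·76 ≡ 49.
  x = λ² - 49 - 49 = 2401 - 98 ≡ 78; y = λ·(49 - 78) - 65 ≡ 27. → (78, 27)

(78, 27)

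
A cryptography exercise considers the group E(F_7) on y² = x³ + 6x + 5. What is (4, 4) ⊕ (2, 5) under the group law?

(3, 6)

(4, 4) + (2, 5). λ = (5 - 4)/(2 - 4) ≡ 1/5 mod 7. 5⁻¹ ≡ 3 (mod 7) since 5·3 = 15 ≡ 1, so λ ≡ 3.
  x = λ² - 4 - 2 = 9 - 6 ≡ 3; y = λ·(4 - 3) - 4 ≡ 6. → (3, 6)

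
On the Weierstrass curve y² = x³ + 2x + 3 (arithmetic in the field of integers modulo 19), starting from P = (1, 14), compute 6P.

(15, 11)

Repeated addition: build up to 6P.
2P: tangent at (1, 14): λ = (3·1² + 2)/(2·14) ≡ 5/9. 9⁻¹ ≡ 17 (mod 19), so λ ≡ 5·17 ≡ 9.
  x = λ² - 1 - 1 = 81 - 2 ≡ 3; y = λ·(1 - 3) - 14 ≡ 6. → (3, 6)
3P: (3, 6) + (1, 14). λ = (14 - 6)/(1 - 3) ≡ 8/17 mod 19. 17⁻¹ ≡ 9 (mod 19), so λ ≡ 15.
  x = λ² - 3 - 1 = 225 - 4 ≡ 12; y = λ·(3 - 12) - 6 ≡ 11. → (12, 11)
4P: (12, 11) + (1, 14). λ = (14 - 11)/(1 - 12) ≡ 3/8 mod 19. 8⁻¹ ≡ 12 (mod 19) since 8·12 = 96 ≡ 1, so λ ≡ 17.
  x = λ² - 12 - 1 = 289 - 13 ≡ 10; y = λ·(12 - 10) - 11 ≡ 4. → (10, 4)
5P: (10, 4) + (1, 14). λ = (14 - 4)/(1 - 10) ≡ 10/10 mod 19. 10⁻¹ ≡ 2 (mod 19), so λ ≡ 1.
  x = λ² - 10 - 1 = 1 - 11 ≡ 9; y = λ·(10 - 9) - 4 ≡ 16. → (9, 16)
6P: (9, 16) + (1, 14). λ = (14 - 16)/(1 - 9) ≡ 17/11 mod 19. 11⁻¹ ≡ 7 (mod 19), so λ ≡ 5.
  x = λ² - 9 - 1 = 25 - 10 ≡ 15; y = λ·(9 - 15) - 16 ≡ 11. → (15, 11)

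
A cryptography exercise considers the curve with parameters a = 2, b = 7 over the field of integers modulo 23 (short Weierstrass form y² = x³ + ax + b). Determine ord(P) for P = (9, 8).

7

2P: tangent at (9, 8): λ = (3·9² + 2)/(2·8) ≡ 15/16. 16⁻¹ ≡ 13 (mod 23), so λ ≡ 15·13 ≡ 11.
  x = λ² - 9 - 9 = 121 - 18 ≡ 11; y = λ·(9 - 11) - 8 ≡ 16. → (11, 16)
3P: (11, 16) + (9, 8). λ = (8 - 16)/(9 - 11) ≡ 15/21 mod 23. 21⁻¹ ≡ 11 (mod 23), so λ ≡ 4.
  x = λ² - 11 - 9 = 16 - 20 ≡ 19; y = λ·(11 - 19) - 16 ≡ 21. → (19, 21)
4P: (19, 21) + (9, 8). λ = (8 - 21)/(9 - 19) ≡ 10/13 mod 23. 13⁻¹ ≡ 16 (mod 23), so λ ≡ 22.
  x = λ² - 19 - 9 = 484 - 28 ≡ 19; y = λ·(19 - 19) - 21 ≡ 2. → (19, 2)
5P: (19, 2) + (9, 8). λ = (8 - 2)/(9 - 19) ≡ 6/13 mod 23. 13⁻¹ ≡ 16 (mod 23), so λ ≡ 4.
  x = λ² - 19 - 9 = 16 - 28 ≡ 11; y = λ·(19 - 11) - 2 ≡ 7. → (11, 7)
6P: (11, 7) + (9, 8). λ = (8 - 7)/(9 - 11) ≡ 1/21 mod 23. 21⁻¹ ≡ 11 (mod 23) since 21·11 = 231 ≡ 1, so λ ≡ 11.
  x = λ² - 11 - 9 = 121 - 20 ≡ 9; y = λ·(11 - 9) - 7 ≡ 15. → (9, 15)
7P: (9, 15) + (9, 8): same x and y₁ ≡ -y₂, so the sum is O.
7P = O, so the order is 7.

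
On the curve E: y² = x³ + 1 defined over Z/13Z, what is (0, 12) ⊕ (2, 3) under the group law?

(2, 10)

(0, 12) + (2, 3). λ = (3 - 12)/(2 - 0) ≡ 4/2 mod 13. 2⁻¹ ≡ 7 (mod 13) since 2·7 = 14 ≡ 1, so λ ≡ 2.
  x = λ² - 0 - 2 = 4 - 2 ≡ 2; y = λ·(0 - 2) - 12 ≡ 10. → (2, 10)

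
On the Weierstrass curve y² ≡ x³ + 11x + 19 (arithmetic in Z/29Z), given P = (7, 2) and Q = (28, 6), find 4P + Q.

First 4P:
Repeated addition: build up to 4P.
2P: tangent at (7, 2): λ = (3·7² + 11)/(2·2) ≡ 13/4. 4⁻¹ ≡ 22 (mod 29), so λ ≡ 13·22 ≡ 25.
  x = λ² - 7 - 7 = 625 - 14 ≡ 2; y = λ·(7 - 2) - 2 ≡ 7. → (2, 7)
3P: (2, 7) + (7, 2). λ = (2 - 7)/(7 - 2) ≡ 24/5 mod 29. 5⁻¹ ≡ 6 (mod 29), so λ ≡ 28.
  x = λ² - 2 - 7 = 784 - 9 ≡ 21; y = λ·(2 - 21) - 7 ≡ 12. → (21, 12)
4P: (21, 12) + (7, 2). λ = (2 - 12)/(7 - 21) ≡ 19/15 mod 29. 15⁻¹ ≡ 2 (mod 29), so λ ≡ 9.
  x = λ² - 21 - 7 = 81 - 28 ≡ 24; y = λ·(21 - 24) - 12 ≡ 19. → (24, 19)
4P = (24, 19).
Finally 4P + Q:
(24, 19) + (28, 6). λ = (6 - 19)/(28 - 24) ≡ 16/4 mod 29. 4⁻¹ ≡ 22 (mod 29) since 4·22 = 88 ≡ 1, so λ ≡ 4.
  x = λ² - 24 - 28 = 16 - 52 ≡ 22; y = λ·(24 - 22) - 19 ≡ 18. → (22, 18)

(22, 18)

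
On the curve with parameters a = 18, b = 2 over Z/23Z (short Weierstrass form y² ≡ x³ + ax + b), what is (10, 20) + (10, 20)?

tangent at (10, 20): λ = (3·10² + 18)/(2·20) ≡ 19/17. 17⁻¹ ≡ 19 (mod 23), so λ ≡ 19·19 ≡ 16.
  x = λ² - 10 - 10 = 256 - 20 ≡ 6; y = λ·(10 - 6) - 20 ≡ 21. → (6, 21)

(6, 21)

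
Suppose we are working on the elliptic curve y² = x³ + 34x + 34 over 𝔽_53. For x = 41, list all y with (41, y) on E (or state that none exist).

none

x³ + 34x + 34 = 70349 ≡ 18 (mod 53).
18 is a non-residue mod 53; no y exists.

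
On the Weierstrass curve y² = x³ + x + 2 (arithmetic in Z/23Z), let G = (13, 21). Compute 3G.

Repeated addition: build up to 3G.
2G: tangent at (13, 21): λ = (3·13² + 1)/(2·21) ≡ 2/19. 19⁻¹ ≡ 17 (mod 23), so λ ≡ 2·17 ≡ 11.
  x = λ² - 13 - 13 = 121 - 26 ≡ 3; y = λ·(13 - 3) - 21 ≡ 20. → (3, 20)
3G: (3, 20) + (13, 21). λ = (21 - 20)/(13 - 3) ≡ 1/10 mod 23. 10⁻¹ ≡ 7 (mod 23), so λ ≡ 7.
  x = λ² - 3 - 13 = 49 - 16 ≡ 10; y = λ·(3 - 10) - 20 ≡ 0. → (10, 0)

(10, 0)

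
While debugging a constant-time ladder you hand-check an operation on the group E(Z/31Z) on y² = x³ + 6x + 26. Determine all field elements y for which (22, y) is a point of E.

x³ + 6x + 26 = 10806 ≡ 18 (mod 31).
Square roots of 18 mod 31: 7 and 24 (since 7² = 49 ≡ 18).

7, 24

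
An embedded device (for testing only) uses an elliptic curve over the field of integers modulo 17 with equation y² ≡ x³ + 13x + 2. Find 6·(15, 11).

Write Q = (15, 11).
Double-and-add on 6 = (110)₂. Start with Q = (15, 11) for the leading 1-bit.
double: tangent at (15, 11): λ = (3·15² + 13)/(2·11) ≡ 8/5. 5⁻¹ ≡ 7 (mod 17), so λ ≡ 8·7 ≡ 5.
  x = λ² - 15 - 15 = 25 - 30 ≡ 12; y = λ·(15 - 12) - 11 ≡ 4. → (12, 4)
add Q: (12, 4) + (15, 11). λ = (11 - 4)/(15 - 12) ≡ 7/3 mod 17. 3⁻¹ ≡ 6 (mod 17), so λ ≡ 8.
  x = λ² - 12 - 15 = 64 - 27 ≡ 3; y = λ·(12 - 3) - 4 ≡ 0. → (3, 0)
double: (3, 0) + (3, 0): same x and y₁ ≡ -y₂, so the sum is ∞.

O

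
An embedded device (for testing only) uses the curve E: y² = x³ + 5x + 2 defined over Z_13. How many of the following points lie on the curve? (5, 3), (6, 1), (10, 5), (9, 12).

3

(5, 3): 3² ≡ 9, rhs ≡ 9 → on.
(6, 1): 1² ≡ 1, rhs ≡ 1 → on.
(10, 5): 5² ≡ 12, rhs ≡ 12 → on.
(9, 12): 12² ≡ 1, rhs ≡ 9 → off.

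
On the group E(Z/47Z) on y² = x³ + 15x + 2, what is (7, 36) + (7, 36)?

tangent at (7, 36): λ = (3·7² + 15)/(2·36) ≡ 21/25. 25⁻¹ ≡ 32 (mod 47), so λ ≡ 21·32 ≡ 14.
  x = λ² - 7 - 7 = 196 - 14 ≡ 41; y = λ·(7 - 41) - 36 ≡ 5. → (41, 5)

(41, 5)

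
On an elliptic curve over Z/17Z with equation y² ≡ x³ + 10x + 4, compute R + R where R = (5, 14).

(7, 3)

tangent at (5, 14): λ = (3·5² + 10)/(2·14) ≡ 0/11. 11⁻¹ ≡ 14 (mod 17) since 11·14 = 154 ≡ 1, so λ ≡ 0·14 ≡ 0.
  x = λ² - 5 - 5 = 0 - 10 ≡ 7; y = λ·(5 - 7) - 14 ≡ 3. → (7, 3)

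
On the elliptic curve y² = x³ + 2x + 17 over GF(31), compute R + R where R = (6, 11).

(13, 16)

tangent at (6, 11): λ = (3·6² + 2)/(2·11) ≡ 17/22. 22⁻¹ ≡ 24 (mod 31) since 22·24 = 528 ≡ 1, so λ ≡ 17·24 ≡ 5.
  x = λ² - 6 - 6 = 25 - 12 ≡ 13; y = λ·(6 - 13) - 11 ≡ 16. → (13, 16)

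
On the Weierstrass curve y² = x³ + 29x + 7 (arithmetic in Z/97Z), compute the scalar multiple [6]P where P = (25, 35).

(52, 55)

Double-and-add on 6 = (110)₂. Start with P = (25, 35) for the leading 1-bit.
double: tangent at (25, 35): λ = (3·25² + 29)/(2·35) ≡ 61/70. 70⁻¹ ≡ 79 (mod 97), so λ ≡ 61·79 ≡ 66.
  x = λ² - 25 - 25 = 4356 - 50 ≡ 38; y = λ·(25 - 38) - 35 ≡ 77. → (38, 77)
add P: (38, 77) + (25, 35). λ = (35 - 77)/(25 - 38) ≡ 55/84 mod 97. 84⁻¹ ≡ 82 (mod 97), so λ ≡ 48.
  x = λ² - 38 - 25 = 2304 - 63 ≡ 10; y = λ·(38 - 10) - 77 ≡ 6. → (10, 6)
double: tangent at (10, 6): λ = (3·10² + 29)/(2·6) ≡ 38/12. 12⁻¹ ≡ 89 (mod 97), so λ ≡ 38·89 ≡ 84.
  x = λ² - 10 - 10 = 7056 - 20 ≡ 52; y = λ·(10 - 52) - 6 ≡ 55. → (52, 55)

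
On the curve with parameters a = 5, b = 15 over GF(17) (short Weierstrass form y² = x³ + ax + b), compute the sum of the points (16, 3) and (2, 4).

(16, 3) + (2, 4). λ = (4 - 3)/(2 - 16) ≡ 1/3 mod 17. 3⁻¹ ≡ 6 (mod 17), so λ ≡ 6.
  x = λ² - 16 - 2 = 36 - 18 ≡ 1; y = λ·(16 - 1) - 3 ≡ 2. → (1, 2)

(1, 2)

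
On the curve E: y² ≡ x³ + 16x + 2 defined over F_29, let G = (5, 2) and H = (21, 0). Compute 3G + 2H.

First 3G:
Repeated addition: build up to 3G.
2G: tangent at (5, 2): λ = (3·5² + 16)/(2·2) ≡ 4/4. 4⁻¹ ≡ 22 (mod 29), so λ ≡ 4·22 ≡ 1.
  x = λ² - 5 - 5 = 1 - 10 ≡ 20; y = λ·(5 - 20) - 2 ≡ 12. → (20, 12)
3G: (20, 12) + (5, 2). λ = (2 - 12)/(5 - 20) ≡ 19/14 mod 29. 14⁻¹ ≡ 27 (mod 29) since 14·27 = 378 ≡ 1, so λ ≡ 20.
  x = λ² - 20 - 5 = 400 - 25 ≡ 27; y = λ·(20 - 27) - 12 ≡ 22. → (27, 22)
3G = (27, 22).
Next 2H:
Repeated addition: build up to 2H.
2H: (21, 0) + (21, 0): same x and y₁ ≡ -y₂, so the sum is ∞.
2H = ∞.
Finally 3G + 2H:
(27, 22) + ∞ = (27, 22) (identity).

(27, 22)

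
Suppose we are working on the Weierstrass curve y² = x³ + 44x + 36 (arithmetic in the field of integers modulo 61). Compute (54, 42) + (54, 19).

O

The two points share x = 54 and their y-coordinates satisfy 42 + 19 ≡ 0 (mod 61), so they are inverses. Their sum is ∞.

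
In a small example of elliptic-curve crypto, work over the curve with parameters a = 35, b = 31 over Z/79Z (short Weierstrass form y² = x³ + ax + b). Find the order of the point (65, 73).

4

2P: tangent at (65, 73): λ = (3·65² + 35)/(2·73) ≡ 70/67. 67⁻¹ ≡ 46 (mod 79), so λ ≡ 70·46 ≡ 60.
  x = λ² - 65 - 65 = 3600 - 130 ≡ 73; y = λ·(65 - 73) - 73 ≡ 0. → (73, 0)
3P: (73, 0) + (65, 73). λ = (73 - 0)/(65 - 73) ≡ 73/71 mod 79. 71⁻¹ ≡ 69 (mod 79), so λ ≡ 60.
  x = λ² - 73 - 65 = 3600 - 138 ≡ 65; y = λ·(73 - 65) - 0 ≡ 6. → (65, 6)
4P: (65, 6) + (65, 73): same x and y₁ ≡ -y₂, so the sum is 𝒪.
4P = 𝒪, so the order is 4.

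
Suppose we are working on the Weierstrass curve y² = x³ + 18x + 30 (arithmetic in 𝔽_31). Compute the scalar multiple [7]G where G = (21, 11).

(3, 7)

Repeated addition: build up to 7G.
2G: tangent at (21, 11): λ = (3·21² + 18)/(2·11) ≡ 8/22. 22⁻¹ ≡ 24 (mod 31), so λ ≡ 8·24 ≡ 6.
  x = λ² - 21 - 21 = 36 - 42 ≡ 25; y = λ·(21 - 25) - 11 ≡ 27. → (25, 27)
3G: (25, 27) + (21, 11). λ = (11 - 27)/(21 - 25) ≡ 15/27 mod 31. 27⁻¹ ≡ 23 (mod 31) since 27·23 = 621 ≡ 1, so λ ≡ 4.
  x = λ² - 25 - 21 = 16 - 46 ≡ 1; y = λ·(25 - 1) - 27 ≡ 7. → (1, 7)
4G: (1, 7) + (21, 11). λ = (11 - 7)/(21 - 1) ≡ 4/20 mod 31. 20⁻¹ ≡ 14 (mod 31) since 20·14 = 280 ≡ 1, so λ ≡ 25.
  x = λ² - 1 - 21 = 625 - 22 ≡ 14; y = λ·(1 - 14) - 7 ≡ 9. → (14, 9)
5G: (14, 9) + (21, 11). λ = (11 - 9)/(21 - 14) ≡ 2/7 mod 31. 7⁻¹ ≡ 9 (mod 31) since 7·9 = 63 ≡ 1, so λ ≡ 18.
  x = λ² - 14 - 21 = 324 - 35 ≡ 10; y = λ·(14 - 10) - 9 ≡ 1. → (10, 1)
6G: (10, 1) + (21, 11). λ = (11 - 1)/(21 - 10) ≡ 10/11 mod 31. 11⁻¹ ≡ 17 (mod 31), so λ ≡ 15.
  x = λ² - 10 - 21 = 225 - 31 ≡ 8; y = λ·(10 - 8) - 1 ≡ 29. → (8, 29)
7G: (8, 29) + (21, 11). λ = (11 - 29)/(21 - 8) ≡ 13/13 mod 31. 13⁻¹ ≡ 12 (mod 31) since 13·12 = 156 ≡ 1, so λ ≡ 1.
  x = λ² - 8 - 21 = 1 - 29 ≡ 3; y = λ·(8 - 3) - 29 ≡ 7. → (3, 7)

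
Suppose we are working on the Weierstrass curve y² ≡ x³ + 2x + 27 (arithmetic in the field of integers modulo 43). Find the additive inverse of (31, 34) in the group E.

(31, 9)

-(31, 34) = (31, -34 mod 43) = (31, 9).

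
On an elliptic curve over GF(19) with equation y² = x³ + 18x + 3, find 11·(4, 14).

Write G = (4, 14).
Double-and-add on 11 = (1011)₂. Start with G = (4, 14) for the leading 1-bit.
double: tangent at (4, 14): λ = (3·4² + 18)/(2·14) ≡ 9/9. 9⁻¹ ≡ 17 (mod 19), so λ ≡ 9·17 ≡ 1.
  x = λ² - 4 - 4 = 1 - 8 ≡ 12; y = λ·(4 - 12) - 14 ≡ 16. → (12, 16)
double: tangent at (12, 16): λ = (3·12² + 18)/(2·16) ≡ 13/13. 13⁻¹ ≡ 3 (mod 19), so λ ≡ 13·3 ≡ 1.
  x = λ² - 12 - 12 = 1 - 24 ≡ 15; y = λ·(12 - 15) - 16 ≡ 0. → (15, 0)
add G: (15, 0) + (4, 14). λ = (14 - 0)/(4 - 15) ≡ 14/8 mod 19. 8⁻¹ ≡ 12 (mod 19) since 8·12 = 96 ≡ 1, so λ ≡ 16.
  x = λ² - 15 - 4 = 256 - 19 ≡ 9; y = λ·(15 - 9) - 0 ≡ 1. → (9, 1)
double: tangent at (9, 1): λ = (3·9² + 18)/(2·1) ≡ 14/2. 2⁻¹ ≡ 10 (mod 19), so λ ≡ 14·10 ≡ 7.
  x = λ² - 9 - 9 = 49 - 18 ≡ 12; y = λ·(9 - 12) - 1 ≡ 16. → (12, 16)
add G: (12, 16) + (4, 14). λ = (14 - 16)/(4 - 12) ≡ 17/11 mod 19. 11⁻¹ ≡ 7 (mod 19), so λ ≡ 5.
  x = λ² - 12 - 4 = 25 - 16 ≡ 9; y = λ·(12 - 9) - 16 ≡ 18. → (9, 18)

(9, 18)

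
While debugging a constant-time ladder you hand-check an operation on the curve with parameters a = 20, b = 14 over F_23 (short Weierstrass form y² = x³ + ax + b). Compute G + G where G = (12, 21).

(3, 20)

tangent at (12, 21): λ = (3·12² + 20)/(2·21) ≡ 15/19. 19⁻¹ ≡ 17 (mod 23) since 19·17 = 323 ≡ 1, so λ ≡ 15·17 ≡ 2.
  x = λ² - 12 - 12 = 4 - 24 ≡ 3; y = λ·(12 - 3) - 21 ≡ 20. → (3, 20)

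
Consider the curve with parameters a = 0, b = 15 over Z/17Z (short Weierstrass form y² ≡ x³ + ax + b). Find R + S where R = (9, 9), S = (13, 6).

(3, 12)

(9, 9) + (13, 6). λ = (6 - 9)/(13 - 9) ≡ 14/4 mod 17. 4⁻¹ ≡ 13 (mod 17) since 4·13 = 52 ≡ 1, so λ ≡ 12.
  x = λ² - 9 - 13 = 144 - 22 ≡ 3; y = λ·(9 - 3) - 9 ≡ 12. → (3, 12)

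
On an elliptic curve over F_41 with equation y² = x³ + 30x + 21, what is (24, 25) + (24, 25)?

tangent at (24, 25): λ = (3·24² + 30)/(2·25) ≡ 36/9. 9⁻¹ ≡ 32 (mod 41), so λ ≡ 36·32 ≡ 4.
  x = λ² - 24 - 24 = 16 - 48 ≡ 9; y = λ·(24 - 9) - 25 ≡ 35. → (9, 35)

(9, 35)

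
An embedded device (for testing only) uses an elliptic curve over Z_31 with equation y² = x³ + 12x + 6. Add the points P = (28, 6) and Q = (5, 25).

(28, 6) + (5, 25). λ = (25 - 6)/(5 - 28) ≡ 19/8 mod 31. 8⁻¹ ≡ 4 (mod 31), so λ ≡ 14.
  x = λ² - 28 - 5 = 196 - 33 ≡ 8; y = λ·(28 - 8) - 6 ≡ 26. → (8, 26)

(8, 26)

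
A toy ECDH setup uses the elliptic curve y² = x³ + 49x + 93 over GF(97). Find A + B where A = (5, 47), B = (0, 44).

(7, 10)

(5, 47) + (0, 44). λ = (44 - 47)/(0 - 5) ≡ 94/92 mod 97. 92⁻¹ ≡ 58 (mod 97), so λ ≡ 20.
  x = λ² - 5 - 0 = 400 - 5 ≡ 7; y = λ·(5 - 7) - 47 ≡ 10. → (7, 10)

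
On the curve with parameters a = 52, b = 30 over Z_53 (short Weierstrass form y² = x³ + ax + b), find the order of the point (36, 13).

10

2P: tangent at (36, 13): λ = (3·36² + 52)/(2·13) ≡ 18/26. 26⁻¹ ≡ 51 (mod 53), so λ ≡ 18·51 ≡ 17.
  x = λ² - 36 - 36 = 289 - 72 ≡ 5; y = λ·(36 - 5) - 13 ≡ 37. → (5, 37)
3P: (5, 37) + (36, 13). λ = (13 - 37)/(36 - 5) ≡ 29/31 mod 53. 31⁻¹ ≡ 12 (mod 53), so λ ≡ 30.
  x = λ² - 5 - 36 = 900 - 41 ≡ 11; y = λ·(5 - 11) - 37 ≡ 48. → (11, 48)
4P: (11, 48) + (36, 13). λ = (13 - 48)/(36 - 11) ≡ 18/25 mod 53. 25⁻¹ ≡ 17 (mod 53), so λ ≡ 41.
  x = λ² - 11 - 36 = 1681 - 47 ≡ 44; y = λ·(11 - 44) - 48 ≡ 30. → (44, 30)
5P: (44, 30) + (36, 13). λ = (13 - 30)/(36 - 44) ≡ 36/45 mod 53. 45⁻¹ ≡ 33 (mod 53), so λ ≡ 22.
  x = λ² - 44 - 36 = 484 - 80 ≡ 33; y = λ·(44 - 33) - 30 ≡ 0. → (33, 0)
6P: (33, 0) + (36, 13). λ = (13 - 0)/(36 - 33) ≡ 13/3 mod 53. 3⁻¹ ≡ 18 (mod 53) since 3·18 = 54 ≡ 1, so λ ≡ 22.
  x = λ² - 33 - 36 = 484 - 69 ≡ 44; y = λ·(33 - 44) - 0 ≡ 23. → (44, 23)
7P: (44, 23) + (36, 13). λ = (13 - 23)/(36 - 44) ≡ 43/45 mod 53. 45⁻¹ ≡ 33 (mod 53) since 45·33 = 1485 ≡ 1, so λ ≡ 41.
  x = λ² - 44 - 36 = 1681 - 80 ≡ 11; y = λ·(44 - 11) - 23 ≡ 5. → (11, 5)
8P: (11, 5) + (36, 13). λ = (13 - 5)/(36 - 11) ≡ 8/25 mod 53. 25⁻¹ ≡ 17 (mod 53), so λ ≡ 30.
  x = λ² - 11 - 36 = 900 - 47 ≡ 5; y = λ·(11 - 5) - 5 ≡ 16. → (5, 16)
9P: (5, 16) + (36, 13). λ = (13 - 16)/(36 - 5) ≡ 50/31 mod 53. 31⁻¹ ≡ 12 (mod 53) since 31·12 = 372 ≡ 1, so λ ≡ 17.
  x = λ² - 5 - 36 = 289 - 41 ≡ 36; y = λ·(5 - 36) - 16 ≡ 40. → (36, 40)
10P: (36, 40) + (36, 13): same x and y₁ ≡ -y₂, so the sum is the point at infinity.
10P = the point at infinity, so the order is 10.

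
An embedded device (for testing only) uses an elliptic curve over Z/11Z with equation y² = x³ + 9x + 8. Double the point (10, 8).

tangent at (10, 8): λ = (3·10² + 9)/(2·8) ≡ 1/5. 5⁻¹ ≡ 9 (mod 11) since 5·9 = 45 ≡ 1, so λ ≡ 1·9 ≡ 9.
  x = λ² - 10 - 10 = 81 - 20 ≡ 6; y = λ·(10 - 6) - 8 ≡ 6. → (6, 6)

(6, 6)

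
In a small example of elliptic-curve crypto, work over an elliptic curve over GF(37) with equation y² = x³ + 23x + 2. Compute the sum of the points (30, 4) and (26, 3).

(30, 4) + (26, 3). λ = (3 - 4)/(26 - 30) ≡ 36/33 mod 37. 33⁻¹ ≡ 9 (mod 37) since 33·9 = 297 ≡ 1, so λ ≡ 28.
  x = λ² - 30 - 26 = 784 - 56 ≡ 25; y = λ·(30 - 25) - 4 ≡ 25. → (25, 25)

(25, 25)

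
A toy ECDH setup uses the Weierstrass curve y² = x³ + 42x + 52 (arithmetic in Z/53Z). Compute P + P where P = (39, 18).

tangent at (39, 18): λ = (3·39² + 42)/(2·18) ≡ 47/36. 36⁻¹ ≡ 28 (mod 53), so λ ≡ 47·28 ≡ 44.
  x = λ² - 39 - 39 = 1936 - 78 ≡ 3; y = λ·(39 - 3) - 18 ≡ 29. → (3, 29)

(3, 29)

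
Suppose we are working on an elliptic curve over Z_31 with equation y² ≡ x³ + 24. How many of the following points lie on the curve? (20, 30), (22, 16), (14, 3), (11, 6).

(20, 30): 30² ≡ 1, rhs ≡ 26 → off.
(22, 16): 16² ≡ 8, rhs ≡ 8 → on.
(14, 3): 3² ≡ 9, rhs ≡ 9 → on.
(11, 6): 6² ≡ 5, rhs ≡ 22 → off.

2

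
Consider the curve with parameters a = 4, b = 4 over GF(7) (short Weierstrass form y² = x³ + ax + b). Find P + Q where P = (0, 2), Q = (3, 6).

(0, 2) + (3, 6). λ = (6 - 2)/(3 - 0) ≡ 4/3 mod 7. 3⁻¹ ≡ 5 (mod 7), so λ ≡ 6.
  x = λ² - 0 - 3 = 36 - 3 ≡ 5; y = λ·(0 - 5) - 2 ≡ 3. → (5, 3)

(5, 3)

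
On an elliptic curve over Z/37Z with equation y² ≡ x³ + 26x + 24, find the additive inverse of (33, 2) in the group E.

-(33, 2) = (33, -2 mod 37) = (33, 35).

(33, 35)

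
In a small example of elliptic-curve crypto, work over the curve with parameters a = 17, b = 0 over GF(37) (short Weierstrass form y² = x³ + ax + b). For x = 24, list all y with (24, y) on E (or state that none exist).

x³ + 17x + 0 = 14232 ≡ 24 (mod 37).
24 is a non-residue mod 37; no y exists.

none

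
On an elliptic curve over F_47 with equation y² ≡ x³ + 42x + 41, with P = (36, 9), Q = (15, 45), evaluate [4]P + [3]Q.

(27, 15)

First 4P:
Double-and-add on 4 = (100)₂. Start with P = (36, 9) for the leading 1-bit.
double: tangent at (36, 9): λ = (3·36² + 42)/(2·9) ≡ 29/18. 18⁻¹ ≡ 34 (mod 47) since 18·34 = 612 ≡ 1, so λ ≡ 29·34 ≡ 46.
  x = λ² - 36 - 36 = 2116 - 72 ≡ 23; y = λ·(36 - 23) - 9 ≡ 25. → (23, 25)
double: tangent at (23, 25): λ = (3·23² + 42)/(2·25) ≡ 31/3. 3⁻¹ ≡ 16 (mod 47), so λ ≡ 31·16 ≡ 26.
  x = λ² - 23 - 23 = 676 - 46 ≡ 19; y = λ·(23 - 19) - 25 ≡ 32. → (19, 32)
4P = (19, 32).
Next 3Q:
Repeated addition: build up to 3Q.
2Q: tangent at (15, 45): λ = (3·15² + 42)/(2·45) ≡ 12/43. 43⁻¹ ≡ 35 (mod 47) since 43·35 = 1505 ≡ 1, so λ ≡ 12·35 ≡ 44.
  x = λ² - 15 - 15 = 1936 - 30 ≡ 26; y = λ·(15 - 26) - 45 ≡ 35. → (26, 35)
3Q: (26, 35) + (15, 45). λ = (45 - 35)/(15 - 26) ≡ 10/36 mod 47. 36⁻¹ ≡ 17 (mod 47) since 36·17 = 612 ≡ 1, so λ ≡ 29.
  x = λ² - 26 - 15 = 841 - 41 ≡ 1; y = λ·(26 - 1) - 35 ≡ 32. → (1, 32)
3Q = (1, 32).
Finally 4P + 3Q:
(19, 32) + (1, 32). λ = (32 - 32)/(1 - 19) ≡ 0/29 mod 47. 29⁻¹ ≡ 13 (mod 47), so λ ≡ 0.
  x = λ² - 19 - 1 = 0 - 20 ≡ 27; y = λ·(19 - 27) - 32 ≡ 15. → (27, 15)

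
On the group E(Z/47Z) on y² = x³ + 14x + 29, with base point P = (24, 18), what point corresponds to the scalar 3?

Repeated addition: build up to 3P.
2P: tangent at (24, 18): λ = (3·24² + 14)/(2·18) ≡ 3/36. 36⁻¹ ≡ 17 (mod 47), so λ ≡ 3·17 ≡ 4.
  x = λ² - 24 - 24 = 16 - 48 ≡ 15; y = λ·(24 - 15) - 18 ≡ 18. → (15, 18)
3P: (15, 18) + (24, 18). λ = (18 - 18)/(24 - 15) ≡ 0/9 mod 47. 9⁻¹ ≡ 21 (mod 47) since 9·21 = 189 ≡ 1, so λ ≡ 0.
  x = λ² - 15 - 24 = 0 - 39 ≡ 8; y = λ·(15 - 8) - 18 ≡ 29. → (8, 29)

(8, 29)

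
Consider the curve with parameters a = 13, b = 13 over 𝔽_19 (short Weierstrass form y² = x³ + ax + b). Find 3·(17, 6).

(13, 17)

Write G = (17, 6).
Repeated addition: build up to 3G.
2G: tangent at (17, 6): λ = (3·17² + 13)/(2·6) ≡ 6/12. 12⁻¹ ≡ 8 (mod 19), so λ ≡ 6·8 ≡ 10.
  x = λ² - 17 - 17 = 100 - 34 ≡ 9; y = λ·(17 - 9) - 6 ≡ 17. → (9, 17)
3G: (9, 17) + (17, 6). λ = (6 - 17)/(17 - 9) ≡ 8/8 mod 19. 8⁻¹ ≡ 12 (mod 19), so λ ≡ 1.
  x = λ² - 9 - 17 = 1 - 26 ≡ 13; y = λ·(9 - 13) - 17 ≡ 17. → (13, 17)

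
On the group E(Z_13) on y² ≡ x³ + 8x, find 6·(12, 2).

O

Write Q = (12, 2).
Double-and-add on 6 = (110)₂. Start with Q = (12, 2) for the leading 1-bit.
double: tangent at (12, 2): λ = (3·12² + 8)/(2·2) ≡ 11/4. 4⁻¹ ≡ 10 (mod 13) since 4·10 = 40 ≡ 1, so λ ≡ 11·10 ≡ 6.
  x = λ² - 12 - 12 = 36 - 24 ≡ 12; y = λ·(12 - 12) - 2 ≡ 11. → (12, 11)
add Q: (12, 11) + (12, 2): same x and y₁ ≡ -y₂, so the sum is O.
double: O + O = O (identity).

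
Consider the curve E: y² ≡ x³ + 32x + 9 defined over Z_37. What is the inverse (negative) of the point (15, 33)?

-(15, 33) = (15, -33 mod 37) = (15, 4).

(15, 4)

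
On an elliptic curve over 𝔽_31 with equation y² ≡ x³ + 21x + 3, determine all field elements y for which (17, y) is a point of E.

none

x³ + 21x + 3 = 5273 ≡ 3 (mod 31).
3 is a non-residue mod 31; no y exists.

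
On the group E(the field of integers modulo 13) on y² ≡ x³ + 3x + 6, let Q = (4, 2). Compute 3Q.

(5, 4)

Repeated addition: build up to 3Q.
2Q: tangent at (4, 2): λ = (3·4² + 3)/(2·2) ≡ 12/4. 4⁻¹ ≡ 10 (mod 13), so λ ≡ 12·10 ≡ 3.
  x = λ² - 4 - 4 = 9 - 8 ≡ 1; y = λ·(4 - 1) - 2 ≡ 7. → (1, 7)
3Q: (1, 7) + (4, 2). λ = (2 - 7)/(4 - 1) ≡ 8/3 mod 13. 3⁻¹ ≡ 9 (mod 13) since 3·9 = 27 ≡ 1, so λ ≡ 7.
  x = λ² - 1 - 4 = 49 - 5 ≡ 5; y = λ·(1 - 5) - 7 ≡ 4. → (5, 4)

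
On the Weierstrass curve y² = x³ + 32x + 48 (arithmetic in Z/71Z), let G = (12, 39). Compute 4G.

Repeated addition: build up to 4G.
2G: tangent at (12, 39): λ = (3·12² + 32)/(2·39) ≡ 38/7. 7⁻¹ ≡ 61 (mod 71) since 7·61 = 427 ≡ 1, so λ ≡ 38·61 ≡ 46.
  x = λ² - 12 - 12 = 2116 - 24 ≡ 33; y = λ·(12 - 33) - 39 ≡ 60. → (33, 60)
3G: (33, 60) + (12, 39). λ = (39 - 60)/(12 - 33) ≡ 50/50 mod 71. 50⁻¹ ≡ 27 (mod 71), so λ ≡ 1.
  x = λ² - 33 - 12 = 1 - 45 ≡ 27; y = λ·(33 - 27) - 60 ≡ 17. → (27, 17)
4G: (27, 17) + (12, 39). λ = (39 - 17)/(12 - 27) ≡ 22/56 mod 71. 56⁻¹ ≡ 52 (mod 71) since 56·52 = 2912 ≡ 1, so λ ≡ 8.
  x = λ² - 27 - 12 = 64 - 39 ≡ 25; y = λ·(27 - 25) - 17 ≡ 70. → (25, 70)

(25, 70)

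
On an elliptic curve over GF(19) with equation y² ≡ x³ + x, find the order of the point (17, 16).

2P: tangent at (17, 16): λ = (3·17² + 1)/(2·16) ≡ 13/13. 13⁻¹ ≡ 3 (mod 19), so λ ≡ 13·3 ≡ 1.
  x = λ² - 17 - 17 = 1 - 34 ≡ 5; y = λ·(17 - 5) - 16 ≡ 15. → (5, 15)
3P: (5, 15) + (17, 16). λ = (16 - 15)/(17 - 5) ≡ 1/12 mod 19. 12⁻¹ ≡ 8 (mod 19) since 12·8 = 96 ≡ 1, so λ ≡ 8.
  x = λ² - 5 - 17 = 64 - 22 ≡ 4; y = λ·(5 - 4) - 15 ≡ 12. → (4, 12)
4P: (4, 12) + (17, 16). λ = (16 - 12)/(17 - 4) ≡ 4/13 mod 19. 13⁻¹ ≡ 3 (mod 19) since 13·3 = 39 ≡ 1, so λ ≡ 12.
  x = λ² - 4 - 17 = 144 - 21 ≡ 9; y = λ·(4 - 9) - 12 ≡ 4. → (9, 4)
5P: (9, 4) + (17, 16). λ = (16 - 4)/(17 - 9) ≡ 12/8 mod 19. 8⁻¹ ≡ 12 (mod 19) since 8·12 = 96 ≡ 1, so λ ≡ 11.
  x = λ² - 9 - 17 = 121 - 26 ≡ 0; y = λ·(9 - 0) - 4 ≡ 0. → (0, 0)
6P: (0, 0) + (17, 16). λ = (16 - 0)/(17 - 0) ≡ 16/17 mod 19. 17⁻¹ ≡ 9 (mod 19) since 17·9 = 153 ≡ 1, so λ ≡ 11.
  x = λ² - 0 - 17 = 121 - 17 ≡ 9; y = λ·(0 - 9) - 0 ≡ 15. → (9, 15)
7P: (9, 15) + (17, 16). λ = (16 - 15)/(17 - 9) ≡ 1/8 mod 19. 8⁻¹ ≡ 12 (mod 19), so λ ≡ 12.
  x = λ² - 9 - 17 = 144 - 26 ≡ 4; y = λ·(9 - 4) - 15 ≡ 7. → (4, 7)
8P: (4, 7) + (17, 16). λ = (16 - 7)/(17 - 4) ≡ 9/13 mod 19. 13⁻¹ ≡ 3 (mod 19), so λ ≡ 8.
  x = λ² - 4 - 17 = 64 - 21 ≡ 5; y = λ·(4 - 5) - 7 ≡ 4. → (5, 4)
9P: (5, 4) + (17, 16). λ = (16 - 4)/(17 - 5) ≡ 12/12 mod 19. 12⁻¹ ≡ 8 (mod 19), so λ ≡ 1.
  x = λ² - 5 - 17 = 1 - 22 ≡ 17; y = λ·(5 - 17) - 4 ≡ 3. → (17, 3)
10P: (17, 3) + (17, 16): same x and y₁ ≡ -y₂, so the sum is O.
10P = O, so the order is 10.

10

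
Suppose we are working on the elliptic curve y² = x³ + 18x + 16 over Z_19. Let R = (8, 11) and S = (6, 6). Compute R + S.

(16, 7)

(8, 11) + (6, 6). λ = (6 - 11)/(6 - 8) ≡ 14/17 mod 19. 17⁻¹ ≡ 9 (mod 19), so λ ≡ 12.
  x = λ² - 8 - 6 = 144 - 14 ≡ 16; y = λ·(8 - 16) - 11 ≡ 7. → (16, 7)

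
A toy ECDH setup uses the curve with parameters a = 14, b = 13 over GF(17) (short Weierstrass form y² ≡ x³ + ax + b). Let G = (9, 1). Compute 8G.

(0, 9)

Double-and-add on 8 = (1000)₂. Start with G = (9, 1) for the leading 1-bit.
double: tangent at (9, 1): λ = (3·9² + 14)/(2·1) ≡ 2/2. 2⁻¹ ≡ 9 (mod 17), so λ ≡ 2·9 ≡ 1.
  x = λ² - 9 - 9 = 1 - 18 ≡ 0; y = λ·(9 - 0) - 1 ≡ 8. → (0, 8)
double: tangent at (0, 8): λ = (3·0² + 14)/(2·8) ≡ 14/16. 16⁻¹ ≡ 16 (mod 17) since 16·16 = 256 ≡ 1, so λ ≡ 14·16 ≡ 3.
  x = λ² - 0 - 0 = 9 - 0 ≡ 9; y = λ·(0 - 9) - 8 ≡ 16. → (9, 16)
double: tangent at (9, 16): λ = (3·9² + 14)/(2·16) ≡ 2/15. 15⁻¹ ≡ 8 (mod 17), so λ ≡ 2·8 ≡ 16.
  x = λ² - 9 - 9 = 256 - 18 ≡ 0; y = λ·(9 - 0) - 16 ≡ 9. → (0, 9)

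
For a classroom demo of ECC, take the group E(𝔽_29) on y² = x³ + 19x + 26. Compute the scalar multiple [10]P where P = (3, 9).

Double-and-add on 10 = (1010)₂. Start with P = (3, 9) for the leading 1-bit.
double: tangent at (3, 9): λ = (3·3² + 19)/(2·9) ≡ 17/18. 18⁻¹ ≡ 21 (mod 29), so λ ≡ 17·21 ≡ 9.
  x = λ² - 3 - 3 = 81 - 6 ≡ 17; y = λ·(3 - 17) - 9 ≡ 10. → (17, 10)
double: tangent at (17, 10): λ = (3·17² + 19)/(2·10) ≡ 16/20. 20⁻¹ ≡ 16 (mod 29), so λ ≡ 16·16 ≡ 24.
  x = λ² - 17 - 17 = 576 - 34 ≡ 20; y = λ·(17 - 20) - 10 ≡ 5. → (20, 5)
add P: (20, 5) + (3, 9). λ = (9 - 5)/(3 - 20) ≡ 4/12 mod 29. 12⁻¹ ≡ 17 (mod 29), so λ ≡ 10.
  x = λ² - 20 - 3 = 100 - 23 ≡ 19; y = λ·(20 - 19) - 5 ≡ 5. → (19, 5)
double: tangent at (19, 5): λ = (3·19² + 19)/(2·5) ≡ 0/10. 10⁻¹ ≡ 3 (mod 29), so λ ≡ 0·3 ≡ 0.
  x = λ² - 19 - 19 = 0 - 38 ≡ 20; y = λ·(19 - 20) - 5 ≡ 24. → (20, 24)

(20, 24)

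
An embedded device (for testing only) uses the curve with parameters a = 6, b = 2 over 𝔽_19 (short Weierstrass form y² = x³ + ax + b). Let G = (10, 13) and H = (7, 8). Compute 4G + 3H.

(12, 4)

First 4G:
Repeated addition: build up to 4G.
2G: tangent at (10, 13): λ = (3·10² + 6)/(2·13) ≡ 2/7. 7⁻¹ ≡ 11 (mod 19) since 7·11 = 77 ≡ 1, so λ ≡ 2·11 ≡ 3.
  x = λ² - 10 - 10 = 9 - 20 ≡ 8; y = λ·(10 - 8) - 13 ≡ 12. → (8, 12)
3G: (8, 12) + (10, 13). λ = (13 - 12)/(10 - 8) ≡ 1/2 mod 19. 2⁻¹ ≡ 10 (mod 19), so λ ≡ 10.
  x = λ² - 8 - 10 = 100 - 18 ≡ 6; y = λ·(8 - 6) - 12 ≡ 8. → (6, 8)
4G: (6, 8) + (10, 13). λ = (13 - 8)/(10 - 6) ≡ 5/4 mod 19. 4⁻¹ ≡ 5 (mod 19), so λ ≡ 6.
  x = λ² - 6 - 10 = 36 - 16 ≡ 1; y = λ·(6 - 1) - 8 ≡ 3. → (1, 3)
4G = (1, 3).
Next 3H:
Repeated addition: build up to 3H.
2H: tangent at (7, 8): λ = (3·7² + 6)/(2·8) ≡ 1/16. 16⁻¹ ≡ 6 (mod 19), so λ ≡ 1·6 ≡ 6.
  x = λ² - 7 - 7 = 36 - 14 ≡ 3; y = λ·(7 - 3) - 8 ≡ 16. → (3, 16)
3H: (3, 16) + (7, 8). λ = (8 - 16)/(7 - 3) ≡ 11/4 mod 19. 4⁻¹ ≡ 5 (mod 19) since 4·5 = 20 ≡ 1, so λ ≡ 17.
  x = λ² - 3 - 7 = 289 - 10 ≡ 13; y = λ·(3 - 13) - 16 ≡ 4. → (13, 4)
3H = (13, 4).
Finally 4G + 3H:
(1, 3) + (13, 4). λ = (4 - 3)/(13 - 1) ≡ 1/12 mod 19. 12⁻¹ ≡ 8 (mod 19), so λ ≡ 8.
  x = λ² - 1 - 13 = 64 - 14 ≡ 12; y = λ·(1 - 12) - 3 ≡ 4. → (12, 4)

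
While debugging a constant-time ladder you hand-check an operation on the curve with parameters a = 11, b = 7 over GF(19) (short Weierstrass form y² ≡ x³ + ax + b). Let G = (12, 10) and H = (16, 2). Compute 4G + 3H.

(4, 1)

First 4G:
Repeated addition: build up to 4G.
2G: tangent at (12, 10): λ = (3·12² + 11)/(2·10) ≡ 6/1. 1⁻¹ ≡ 1 (mod 19) since 1·1 = 1 ≡ 1, so λ ≡ 6·1 ≡ 6.
  x = λ² - 12 - 12 = 36 - 24 ≡ 12; y = λ·(12 - 12) - 10 ≡ 9. → (12, 9)
3G: (12, 9) + (12, 10): same x and y₁ ≡ -y₂, so the sum is 𝒪.
4G: 𝒪 + (12, 10) = (12, 10) (identity).
4G = (12, 10).
Next 3H:
Repeated addition: build up to 3H.
2H: tangent at (16, 2): λ = (3·16² + 11)/(2·2) ≡ 0/4. 4⁻¹ ≡ 5 (mod 19) since 4·5 = 20 ≡ 1, so λ ≡ 0·5 ≡ 0.
  x = λ² - 16 - 16 = 0 - 32 ≡ 6; y = λ·(16 - 6) - 2 ≡ 17. → (6, 17)
3H: (6, 17) + (16, 2). λ = (2 - 17)/(16 - 6) ≡ 4/10 mod 19. 10⁻¹ ≡ 2 (mod 19), so λ ≡ 8.
  x = λ² - 6 - 16 = 64 - 22 ≡ 4; y = λ·(6 - 4) - 17 ≡ 18. → (4, 18)
3H = (4, 18).
Finally 4G + 3H:
(12, 10) + (4, 18). λ = (18 - 10)/(4 - 12) ≡ 8/11 mod 19. 11⁻¹ ≡ 7 (mod 19), so λ ≡ 18.
  x = λ² - 12 - 4 = 324 - 16 ≡ 4; y = λ·(12 - 4) - 10 ≡ 1. → (4, 1)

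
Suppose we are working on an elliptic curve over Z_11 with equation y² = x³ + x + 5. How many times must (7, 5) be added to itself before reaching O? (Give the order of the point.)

2P: tangent at (7, 5): λ = (3·7² + 1)/(2·5) ≡ 5/10. 10⁻¹ ≡ 10 (mod 11), so λ ≡ 5·10 ≡ 6.
  x = λ² - 7 - 7 = 36 - 14 ≡ 0; y = λ·(7 - 0) - 5 ≡ 4. → (0, 4)
3P: (0, 4) + (7, 5). λ = (5 - 4)/(7 - 0) ≡ 1/7 mod 11. 7⁻¹ ≡ 8 (mod 11), so λ ≡ 8.
  x = λ² - 0 - 7 = 64 - 7 ≡ 2; y = λ·(0 - 2) - 4 ≡ 2. → (2, 2)
4P: (2, 2) + (7, 5). λ = (5 - 2)/(7 - 2) ≡ 3/5 mod 11. 5⁻¹ ≡ 9 (mod 11), so λ ≡ 5.
  x = λ² - 2 - 7 = 25 - 9 ≡ 5; y = λ·(2 - 5) - 2 ≡ 5. → (5, 5)
5P: (5, 5) + (7, 5). λ = (5 - 5)/(7 - 5) ≡ 0/2 mod 11. 2⁻¹ ≡ 6 (mod 11), so λ ≡ 0.
  x = λ² - 5 - 7 = 0 - 12 ≡ 10; y = λ·(5 - 10) - 5 ≡ 6. → (10, 6)
6P: (10, 6) + (7, 5). λ = (5 - 6)/(7 - 10) ≡ 10/8 mod 11. 8⁻¹ ≡ 7 (mod 11) since 8·7 = 56 ≡ 1, so λ ≡ 4.
  x = λ² - 10 - 7 = 16 - 17 ≡ 10; y = λ·(10 - 10) - 6 ≡ 5. → (10, 5)
7P: (10, 5) + (7, 5). λ = (5 - 5)/(7 - 10) ≡ 0/8 mod 11. 8⁻¹ ≡ 7 (mod 11), so λ ≡ 0.
  x = λ² - 10 - 7 = 0 - 17 ≡ 5; y = λ·(10 - 5) - 5 ≡ 6. → (5, 6)
8P: (5, 6) + (7, 5). λ = (5 - 6)/(7 - 5) ≡ 10/2 mod 11. 2⁻¹ ≡ 6 (mod 11) since 2·6 = 12 ≡ 1, so λ ≡ 5.
  x = λ² - 5 - 7 = 25 - 12 ≡ 2; y = λ·(5 - 2) - 6 ≡ 9. → (2, 9)
9P: (2, 9) + (7, 5). λ = (5 - 9)/(7 - 2) ≡ 7/5 mod 11. 5⁻¹ ≡ 9 (mod 11) since 5·9 = 45 ≡ 1, so λ ≡ 8.
  x = λ² - 2 - 7 = 64 - 9 ≡ 0; y = λ·(2 - 0) - 9 ≡ 7. → (0, 7)
10P: (0, 7) + (7, 5). λ = (5 - 7)/(7 - 0) ≡ 9/7 mod 11. 7⁻¹ ≡ 8 (mod 11), so λ ≡ 6.
  x = λ² - 0 - 7 = 36 - 7 ≡ 7; y = λ·(0 - 7) - 7 ≡ 6. → (7, 6)
11P: (7, 6) + (7, 5): same x and y₁ ≡ -y₂, so the sum is O.
11P = O, so the order is 11.

11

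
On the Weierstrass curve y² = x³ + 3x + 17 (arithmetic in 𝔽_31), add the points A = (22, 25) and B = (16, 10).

(22, 25) + (16, 10). λ = (10 - 25)/(16 - 22) ≡ 16/25 mod 31. 25⁻¹ ≡ 5 (mod 31) since 25·5 = 125 ≡ 1, so λ ≡ 18.
  x = λ² - 22 - 16 = 324 - 38 ≡ 7; y = λ·(22 - 7) - 25 ≡ 28. → (7, 28)

(7, 28)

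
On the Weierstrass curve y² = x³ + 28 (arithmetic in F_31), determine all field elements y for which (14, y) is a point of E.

none

x³ + 0x + 28 = 2772 ≡ 13 (mod 31).
13 is a non-residue mod 31; no y exists.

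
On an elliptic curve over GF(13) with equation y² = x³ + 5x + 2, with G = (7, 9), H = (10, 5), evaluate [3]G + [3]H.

First 3G:
Repeated addition: build up to 3G.
2G: tangent at (7, 9): λ = (3·7² + 5)/(2·9) ≡ 9/5. 5⁻¹ ≡ 8 (mod 13), so λ ≡ 9·8 ≡ 7.
  x = λ² - 7 - 7 = 49 - 14 ≡ 9; y = λ·(7 - 9) - 9 ≡ 3. → (9, 3)
3G: (9, 3) + (7, 9). λ = (9 - 3)/(7 - 9) ≡ 6/11 mod 13. 11⁻¹ ≡ 6 (mod 13) since 11·6 = 66 ≡ 1, so λ ≡ 10.
  x = λ² - 9 - 7 = 100 - 16 ≡ 6; y = λ·(9 - 6) - 3 ≡ 1. → (6, 1)
3G = (6, 1).
Next 3H:
Repeated addition: build up to 3H.
2H: tangent at (10, 5): λ = (3·10² + 5)/(2·5) ≡ 6/10. 10⁻¹ ≡ 4 (mod 13) since 10·4 = 40 ≡ 1, so λ ≡ 6·4 ≡ 11.
  x = λ² - 10 - 10 = 121 - 20 ≡ 10; y = λ·(10 - 10) - 5 ≡ 8. → (10, 8)
3H: (10, 8) + (10, 5): same x and y₁ ≡ -y₂, so the sum is O.
3H = O.
Finally 3G + 3H:
(6, 1) + O = (6, 1) (identity).

(6, 1)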